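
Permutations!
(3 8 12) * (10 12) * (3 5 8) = (5 8 10 12) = [0, 1, 2, 3, 4, 8, 6, 7, 10, 9, 12, 11, 5]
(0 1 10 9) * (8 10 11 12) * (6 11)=(0 1 6 11 12 8 10 9)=[1, 6, 2, 3, 4, 5, 11, 7, 10, 0, 9, 12, 8]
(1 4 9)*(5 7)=[0, 4, 2, 3, 9, 7, 6, 5, 8, 1]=(1 4 9)(5 7)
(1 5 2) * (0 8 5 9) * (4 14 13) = [8, 9, 1, 3, 14, 2, 6, 7, 5, 0, 10, 11, 12, 4, 13] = (0 8 5 2 1 9)(4 14 13)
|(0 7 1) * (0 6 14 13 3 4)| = 8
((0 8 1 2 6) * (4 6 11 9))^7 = (0 6 4 9 11 2 1 8)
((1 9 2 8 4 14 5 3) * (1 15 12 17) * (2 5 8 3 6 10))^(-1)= ((1 9 5 6 10 2 3 15 12 17)(4 14 8))^(-1)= (1 17 12 15 3 2 10 6 5 9)(4 8 14)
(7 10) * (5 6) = (5 6)(7 10) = [0, 1, 2, 3, 4, 6, 5, 10, 8, 9, 7]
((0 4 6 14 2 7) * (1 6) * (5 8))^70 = (14)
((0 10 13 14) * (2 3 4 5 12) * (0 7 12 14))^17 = ((0 10 13)(2 3 4 5 14 7 12))^17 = (0 13 10)(2 5 12 4 7 3 14)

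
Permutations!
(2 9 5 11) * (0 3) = (0 3)(2 9 5 11) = [3, 1, 9, 0, 4, 11, 6, 7, 8, 5, 10, 2]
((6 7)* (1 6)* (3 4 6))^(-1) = (1 7 6 4 3) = ((1 3 4 6 7))^(-1)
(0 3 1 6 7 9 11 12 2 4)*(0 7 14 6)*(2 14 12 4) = (0 3 1)(4 7 9 11)(6 12 14) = [3, 0, 2, 1, 7, 5, 12, 9, 8, 11, 10, 4, 14, 13, 6]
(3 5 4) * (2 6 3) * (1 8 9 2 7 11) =(1 8 9 2 6 3 5 4 7 11) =[0, 8, 6, 5, 7, 4, 3, 11, 9, 2, 10, 1]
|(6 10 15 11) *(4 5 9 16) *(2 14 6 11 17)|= 12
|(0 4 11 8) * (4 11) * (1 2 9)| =|(0 11 8)(1 2 9)| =3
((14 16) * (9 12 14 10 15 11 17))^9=((9 12 14 16 10 15 11 17))^9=(9 12 14 16 10 15 11 17)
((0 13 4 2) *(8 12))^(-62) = ((0 13 4 2)(8 12))^(-62) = (0 4)(2 13)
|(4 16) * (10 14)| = |(4 16)(10 14)| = 2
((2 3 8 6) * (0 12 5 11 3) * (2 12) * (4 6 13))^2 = ((0 2)(3 8 13 4 6 12 5 11))^2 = (3 13 6 5)(4 12 11 8)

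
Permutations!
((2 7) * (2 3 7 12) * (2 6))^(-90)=((2 12 6)(3 7))^(-90)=(12)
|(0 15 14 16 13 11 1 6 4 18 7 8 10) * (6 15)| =|(0 6 4 18 7 8 10)(1 15 14 16 13 11)| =42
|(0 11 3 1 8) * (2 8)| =6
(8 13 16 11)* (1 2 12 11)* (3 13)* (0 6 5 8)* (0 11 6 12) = (0 12 6 5 8 3 13 16 1 2) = [12, 2, 0, 13, 4, 8, 5, 7, 3, 9, 10, 11, 6, 16, 14, 15, 1]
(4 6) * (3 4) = (3 4 6) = [0, 1, 2, 4, 6, 5, 3]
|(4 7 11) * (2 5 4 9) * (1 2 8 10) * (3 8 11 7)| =14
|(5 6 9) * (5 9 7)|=3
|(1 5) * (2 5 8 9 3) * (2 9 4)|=|(1 8 4 2 5)(3 9)|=10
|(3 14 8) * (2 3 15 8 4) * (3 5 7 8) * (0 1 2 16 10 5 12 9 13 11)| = |(0 1 2 12 9 13 11)(3 14 4 16 10 5 7 8 15)| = 63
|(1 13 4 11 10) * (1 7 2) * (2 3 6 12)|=|(1 13 4 11 10 7 3 6 12 2)|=10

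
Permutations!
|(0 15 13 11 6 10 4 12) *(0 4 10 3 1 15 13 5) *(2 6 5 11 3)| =|(0 13 3 1 15 11 5)(2 6)(4 12)| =14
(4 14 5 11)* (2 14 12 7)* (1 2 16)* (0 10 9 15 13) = (0 10 9 15 13)(1 2 14 5 11 4 12 7 16) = [10, 2, 14, 3, 12, 11, 6, 16, 8, 15, 9, 4, 7, 0, 5, 13, 1]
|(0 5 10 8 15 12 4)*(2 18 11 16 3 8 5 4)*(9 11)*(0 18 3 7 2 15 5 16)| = 70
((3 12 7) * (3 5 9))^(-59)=(3 12 7 5 9)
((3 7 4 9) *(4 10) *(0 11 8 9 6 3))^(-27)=((0 11 8 9)(3 7 10 4 6))^(-27)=(0 11 8 9)(3 4 7 6 10)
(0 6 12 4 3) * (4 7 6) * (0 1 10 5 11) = (0 4 3 1 10 5 11)(6 12 7) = [4, 10, 2, 1, 3, 11, 12, 6, 8, 9, 5, 0, 7]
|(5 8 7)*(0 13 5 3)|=6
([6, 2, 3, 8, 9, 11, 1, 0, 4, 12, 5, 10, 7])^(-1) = (0 7 12 9 4 8 3 2 1 6)(5 10 11)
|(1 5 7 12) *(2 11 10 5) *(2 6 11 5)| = 8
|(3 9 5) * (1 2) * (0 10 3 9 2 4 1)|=4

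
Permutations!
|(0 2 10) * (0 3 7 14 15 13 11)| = |(0 2 10 3 7 14 15 13 11)| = 9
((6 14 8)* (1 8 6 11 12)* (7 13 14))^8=((1 8 11 12)(6 7 13 14))^8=(14)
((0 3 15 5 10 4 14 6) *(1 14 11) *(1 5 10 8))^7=((0 3 15 10 4 11 5 8 1 14 6))^7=(0 8 10 6 5 15 14 11 3 1 4)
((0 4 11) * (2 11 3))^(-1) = (0 11 2 3 4)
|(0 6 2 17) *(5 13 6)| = 6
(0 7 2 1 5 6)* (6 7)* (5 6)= (0 5 7 2 1 6)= [5, 6, 1, 3, 4, 7, 0, 2]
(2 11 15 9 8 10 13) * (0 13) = (0 13 2 11 15 9 8 10) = [13, 1, 11, 3, 4, 5, 6, 7, 10, 8, 0, 15, 12, 2, 14, 9]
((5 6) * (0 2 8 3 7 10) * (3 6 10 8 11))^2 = ((0 2 11 3 7 8 6 5 10))^2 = (0 11 7 6 10 2 3 8 5)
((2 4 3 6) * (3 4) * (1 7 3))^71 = (1 7 3 6 2)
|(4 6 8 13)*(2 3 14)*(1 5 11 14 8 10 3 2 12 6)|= 11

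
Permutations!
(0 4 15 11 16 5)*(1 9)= (0 4 15 11 16 5)(1 9)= [4, 9, 2, 3, 15, 0, 6, 7, 8, 1, 10, 16, 12, 13, 14, 11, 5]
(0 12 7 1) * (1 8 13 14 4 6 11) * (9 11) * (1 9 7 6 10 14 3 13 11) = (0 12 6 7 8 11 9 1)(3 13)(4 10 14) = [12, 0, 2, 13, 10, 5, 7, 8, 11, 1, 14, 9, 6, 3, 4]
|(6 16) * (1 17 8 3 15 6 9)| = 8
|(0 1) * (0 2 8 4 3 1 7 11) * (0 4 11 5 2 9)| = 10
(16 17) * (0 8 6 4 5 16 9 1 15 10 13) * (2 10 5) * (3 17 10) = [8, 15, 3, 17, 2, 16, 4, 7, 6, 1, 13, 11, 12, 0, 14, 5, 10, 9] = (0 8 6 4 2 3 17 9 1 15 5 16 10 13)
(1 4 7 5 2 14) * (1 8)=(1 4 7 5 2 14 8)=[0, 4, 14, 3, 7, 2, 6, 5, 1, 9, 10, 11, 12, 13, 8]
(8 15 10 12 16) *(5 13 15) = [0, 1, 2, 3, 4, 13, 6, 7, 5, 9, 12, 11, 16, 15, 14, 10, 8] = (5 13 15 10 12 16 8)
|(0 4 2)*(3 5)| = |(0 4 2)(3 5)| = 6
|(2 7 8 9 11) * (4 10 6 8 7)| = 7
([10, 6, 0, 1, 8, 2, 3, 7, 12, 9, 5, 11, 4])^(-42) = [5, 1, 10, 3, 4, 0, 6, 7, 8, 9, 2, 11, 12]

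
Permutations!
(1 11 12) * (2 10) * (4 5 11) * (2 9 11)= [0, 4, 10, 3, 5, 2, 6, 7, 8, 11, 9, 12, 1]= (1 4 5 2 10 9 11 12)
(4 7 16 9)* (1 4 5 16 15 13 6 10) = (1 4 7 15 13 6 10)(5 16 9) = [0, 4, 2, 3, 7, 16, 10, 15, 8, 5, 1, 11, 12, 6, 14, 13, 9]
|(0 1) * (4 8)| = 2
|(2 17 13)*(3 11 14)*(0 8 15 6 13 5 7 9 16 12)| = 12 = |(0 8 15 6 13 2 17 5 7 9 16 12)(3 11 14)|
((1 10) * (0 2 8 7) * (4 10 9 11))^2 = ((0 2 8 7)(1 9 11 4 10))^2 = (0 8)(1 11 10 9 4)(2 7)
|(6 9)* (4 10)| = 2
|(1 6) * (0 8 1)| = 4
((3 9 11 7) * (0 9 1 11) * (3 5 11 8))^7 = ((0 9)(1 8 3)(5 11 7))^7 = (0 9)(1 8 3)(5 11 7)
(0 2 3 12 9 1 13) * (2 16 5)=(0 16 5 2 3 12 9 1 13)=[16, 13, 3, 12, 4, 2, 6, 7, 8, 1, 10, 11, 9, 0, 14, 15, 5]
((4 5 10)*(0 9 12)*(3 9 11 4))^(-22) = (0 4 10 9)(3 12 11 5)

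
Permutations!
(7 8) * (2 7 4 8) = (2 7)(4 8) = [0, 1, 7, 3, 8, 5, 6, 2, 4]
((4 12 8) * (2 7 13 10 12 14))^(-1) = ((2 7 13 10 12 8 4 14))^(-1) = (2 14 4 8 12 10 13 7)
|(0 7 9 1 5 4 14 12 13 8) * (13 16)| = |(0 7 9 1 5 4 14 12 16 13 8)| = 11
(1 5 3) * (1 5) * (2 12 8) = (2 12 8)(3 5) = [0, 1, 12, 5, 4, 3, 6, 7, 2, 9, 10, 11, 8]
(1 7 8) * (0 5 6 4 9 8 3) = (0 5 6 4 9 8 1 7 3) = [5, 7, 2, 0, 9, 6, 4, 3, 1, 8]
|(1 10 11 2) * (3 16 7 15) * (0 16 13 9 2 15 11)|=11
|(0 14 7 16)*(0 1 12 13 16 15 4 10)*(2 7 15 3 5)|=20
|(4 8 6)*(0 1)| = 6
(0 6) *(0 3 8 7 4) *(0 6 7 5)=(0 7 4 6 3 8 5)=[7, 1, 2, 8, 6, 0, 3, 4, 5]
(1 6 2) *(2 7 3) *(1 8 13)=(1 6 7 3 2 8 13)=[0, 6, 8, 2, 4, 5, 7, 3, 13, 9, 10, 11, 12, 1]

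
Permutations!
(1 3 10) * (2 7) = (1 3 10)(2 7) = [0, 3, 7, 10, 4, 5, 6, 2, 8, 9, 1]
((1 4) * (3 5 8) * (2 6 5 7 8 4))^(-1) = (1 4 5 6 2)(3 8 7)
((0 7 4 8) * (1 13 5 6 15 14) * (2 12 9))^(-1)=(0 8 4 7)(1 14 15 6 5 13)(2 9 12)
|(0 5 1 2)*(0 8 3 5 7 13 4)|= 20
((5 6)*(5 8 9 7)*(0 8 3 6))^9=(0 5 7 9 8)(3 6)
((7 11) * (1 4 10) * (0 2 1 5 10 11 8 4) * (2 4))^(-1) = (0 1 2 8 7 11 4)(5 10)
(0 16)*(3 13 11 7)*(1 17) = (0 16)(1 17)(3 13 11 7) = [16, 17, 2, 13, 4, 5, 6, 3, 8, 9, 10, 7, 12, 11, 14, 15, 0, 1]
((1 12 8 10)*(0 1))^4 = (0 10 8 12 1)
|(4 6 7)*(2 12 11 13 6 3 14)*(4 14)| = 14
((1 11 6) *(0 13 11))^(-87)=(0 6 13 1 11)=((0 13 11 6 1))^(-87)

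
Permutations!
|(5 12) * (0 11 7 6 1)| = 10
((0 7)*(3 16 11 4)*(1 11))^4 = (1 16 3 4 11) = ((0 7)(1 11 4 3 16))^4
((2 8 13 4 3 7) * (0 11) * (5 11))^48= ((0 5 11)(2 8 13 4 3 7))^48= (13)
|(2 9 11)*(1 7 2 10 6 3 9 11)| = 8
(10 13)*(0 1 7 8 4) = (0 1 7 8 4)(10 13) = [1, 7, 2, 3, 0, 5, 6, 8, 4, 9, 13, 11, 12, 10]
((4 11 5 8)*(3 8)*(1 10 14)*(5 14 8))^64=(1 11 8)(4 10 14)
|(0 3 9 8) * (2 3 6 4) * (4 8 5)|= 15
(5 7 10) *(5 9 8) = [0, 1, 2, 3, 4, 7, 6, 10, 5, 8, 9] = (5 7 10 9 8)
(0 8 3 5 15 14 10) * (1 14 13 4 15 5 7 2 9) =(0 8 3 7 2 9 1 14 10)(4 15 13) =[8, 14, 9, 7, 15, 5, 6, 2, 3, 1, 0, 11, 12, 4, 10, 13]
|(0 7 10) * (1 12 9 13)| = 12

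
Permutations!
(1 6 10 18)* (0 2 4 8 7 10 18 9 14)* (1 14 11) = [2, 6, 4, 3, 8, 5, 18, 10, 7, 11, 9, 1, 12, 13, 0, 15, 16, 17, 14] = (0 2 4 8 7 10 9 11 1 6 18 14)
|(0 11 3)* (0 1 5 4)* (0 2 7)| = |(0 11 3 1 5 4 2 7)| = 8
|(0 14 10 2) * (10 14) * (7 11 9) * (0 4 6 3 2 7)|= |(14)(0 10 7 11 9)(2 4 6 3)|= 20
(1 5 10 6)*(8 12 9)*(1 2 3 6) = [0, 5, 3, 6, 4, 10, 2, 7, 12, 8, 1, 11, 9] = (1 5 10)(2 3 6)(8 12 9)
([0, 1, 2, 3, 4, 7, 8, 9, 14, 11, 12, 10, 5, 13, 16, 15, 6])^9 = [0, 1, 2, 3, 4, 11, 8, 10, 14, 12, 7, 5, 9, 13, 16, 15, 6]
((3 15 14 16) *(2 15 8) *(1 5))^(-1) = (1 5)(2 8 3 16 14 15) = ((1 5)(2 15 14 16 3 8))^(-1)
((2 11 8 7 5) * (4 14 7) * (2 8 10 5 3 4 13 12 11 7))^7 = (2 3 14 7 4)(5 8 13 12 11 10)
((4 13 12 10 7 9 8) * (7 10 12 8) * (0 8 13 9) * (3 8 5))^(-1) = (13)(0 7 9 4 8 3 5)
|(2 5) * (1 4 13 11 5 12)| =7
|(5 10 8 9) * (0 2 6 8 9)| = 12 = |(0 2 6 8)(5 10 9)|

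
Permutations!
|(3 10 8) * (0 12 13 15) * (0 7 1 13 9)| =|(0 12 9)(1 13 15 7)(3 10 8)| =12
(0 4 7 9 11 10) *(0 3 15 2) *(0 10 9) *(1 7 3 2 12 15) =[4, 7, 10, 1, 3, 5, 6, 0, 8, 11, 2, 9, 15, 13, 14, 12] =(0 4 3 1 7)(2 10)(9 11)(12 15)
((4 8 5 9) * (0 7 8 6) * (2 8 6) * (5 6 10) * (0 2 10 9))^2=(0 9 10)(2 6 8)(4 5 7)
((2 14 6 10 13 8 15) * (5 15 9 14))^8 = (2 15 5)(6 13 9)(8 14 10) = ((2 5 15)(6 10 13 8 9 14))^8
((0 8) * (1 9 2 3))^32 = (9) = ((0 8)(1 9 2 3))^32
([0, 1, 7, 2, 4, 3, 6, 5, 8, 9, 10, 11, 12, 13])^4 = (13)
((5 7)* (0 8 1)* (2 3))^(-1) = ((0 8 1)(2 3)(5 7))^(-1) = (0 1 8)(2 3)(5 7)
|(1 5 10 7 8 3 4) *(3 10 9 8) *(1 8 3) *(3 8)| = 6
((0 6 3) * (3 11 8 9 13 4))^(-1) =(0 3 4 13 9 8 11 6)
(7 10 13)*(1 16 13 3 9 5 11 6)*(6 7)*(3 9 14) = [0, 16, 2, 14, 4, 11, 1, 10, 8, 5, 9, 7, 12, 6, 3, 15, 13] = (1 16 13 6)(3 14)(5 11 7 10 9)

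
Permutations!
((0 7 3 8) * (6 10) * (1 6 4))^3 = (0 8 3 7)(1 4 10 6)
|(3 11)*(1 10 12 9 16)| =|(1 10 12 9 16)(3 11)| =10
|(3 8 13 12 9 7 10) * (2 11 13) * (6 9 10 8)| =|(2 11 13 12 10 3 6 9 7 8)| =10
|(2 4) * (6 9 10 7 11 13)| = 6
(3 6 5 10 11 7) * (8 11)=[0, 1, 2, 6, 4, 10, 5, 3, 11, 9, 8, 7]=(3 6 5 10 8 11 7)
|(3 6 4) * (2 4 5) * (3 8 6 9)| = |(2 4 8 6 5)(3 9)| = 10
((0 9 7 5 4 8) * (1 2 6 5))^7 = ((0 9 7 1 2 6 5 4 8))^7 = (0 4 6 1 9 8 5 2 7)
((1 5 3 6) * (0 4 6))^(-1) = (0 3 5 1 6 4)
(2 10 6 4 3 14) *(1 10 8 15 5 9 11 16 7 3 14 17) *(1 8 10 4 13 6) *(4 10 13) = (1 10)(2 13 6 4 14)(3 17 8 15 5 9 11 16 7) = [0, 10, 13, 17, 14, 9, 4, 3, 15, 11, 1, 16, 12, 6, 2, 5, 7, 8]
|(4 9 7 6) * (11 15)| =|(4 9 7 6)(11 15)| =4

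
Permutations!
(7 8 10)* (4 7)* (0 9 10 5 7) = [9, 1, 2, 3, 0, 7, 6, 8, 5, 10, 4] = (0 9 10 4)(5 7 8)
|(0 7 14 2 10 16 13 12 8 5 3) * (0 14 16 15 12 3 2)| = |(0 7 16 13 3 14)(2 10 15 12 8 5)| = 6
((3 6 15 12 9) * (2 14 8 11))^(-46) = ((2 14 8 11)(3 6 15 12 9))^(-46) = (2 8)(3 9 12 15 6)(11 14)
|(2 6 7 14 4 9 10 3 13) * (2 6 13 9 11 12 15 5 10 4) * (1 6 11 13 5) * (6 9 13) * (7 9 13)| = 30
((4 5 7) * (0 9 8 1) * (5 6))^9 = (0 9 8 1)(4 6 5 7)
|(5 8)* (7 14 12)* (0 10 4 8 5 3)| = 15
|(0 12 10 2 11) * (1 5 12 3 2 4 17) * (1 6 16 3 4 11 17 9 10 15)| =20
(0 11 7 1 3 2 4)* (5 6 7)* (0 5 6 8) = [11, 3, 4, 2, 5, 8, 7, 1, 0, 9, 10, 6] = (0 11 6 7 1 3 2 4 5 8)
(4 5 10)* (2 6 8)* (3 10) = [0, 1, 6, 10, 5, 3, 8, 7, 2, 9, 4] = (2 6 8)(3 10 4 5)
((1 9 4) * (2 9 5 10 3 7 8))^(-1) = (1 4 9 2 8 7 3 10 5)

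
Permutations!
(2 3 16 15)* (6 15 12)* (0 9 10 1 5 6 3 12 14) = (0 9 10 1 5 6 15 2 12 3 16 14) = [9, 5, 12, 16, 4, 6, 15, 7, 8, 10, 1, 11, 3, 13, 0, 2, 14]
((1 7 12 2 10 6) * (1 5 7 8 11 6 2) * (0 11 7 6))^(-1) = (0 11)(1 12 7 8)(2 10)(5 6)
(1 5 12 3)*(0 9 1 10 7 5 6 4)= (0 9 1 6 4)(3 10 7 5 12)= [9, 6, 2, 10, 0, 12, 4, 5, 8, 1, 7, 11, 3]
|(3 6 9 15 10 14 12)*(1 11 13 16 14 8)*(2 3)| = |(1 11 13 16 14 12 2 3 6 9 15 10 8)| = 13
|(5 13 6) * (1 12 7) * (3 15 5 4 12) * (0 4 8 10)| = 12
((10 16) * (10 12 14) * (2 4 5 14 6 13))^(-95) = ((2 4 5 14 10 16 12 6 13))^(-95) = (2 10 13 14 6 5 12 4 16)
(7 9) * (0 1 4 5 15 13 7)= (0 1 4 5 15 13 7 9)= [1, 4, 2, 3, 5, 15, 6, 9, 8, 0, 10, 11, 12, 7, 14, 13]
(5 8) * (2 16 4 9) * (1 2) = (1 2 16 4 9)(5 8) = [0, 2, 16, 3, 9, 8, 6, 7, 5, 1, 10, 11, 12, 13, 14, 15, 4]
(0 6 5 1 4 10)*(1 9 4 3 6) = (0 1 3 6 5 9 4 10) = [1, 3, 2, 6, 10, 9, 5, 7, 8, 4, 0]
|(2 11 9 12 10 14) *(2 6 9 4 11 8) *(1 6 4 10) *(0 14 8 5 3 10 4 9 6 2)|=|(0 14 9 12 1 2 5 3 10 8)(4 11)|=10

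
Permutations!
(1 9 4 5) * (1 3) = (1 9 4 5 3) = [0, 9, 2, 1, 5, 3, 6, 7, 8, 4]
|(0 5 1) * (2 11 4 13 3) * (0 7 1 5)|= 10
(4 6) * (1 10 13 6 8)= (1 10 13 6 4 8)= [0, 10, 2, 3, 8, 5, 4, 7, 1, 9, 13, 11, 12, 6]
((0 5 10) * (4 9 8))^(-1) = ((0 5 10)(4 9 8))^(-1) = (0 10 5)(4 8 9)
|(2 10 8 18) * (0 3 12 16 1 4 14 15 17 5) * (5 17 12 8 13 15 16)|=20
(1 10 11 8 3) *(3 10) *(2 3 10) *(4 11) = (1 10 4 11 8 2 3) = [0, 10, 3, 1, 11, 5, 6, 7, 2, 9, 4, 8]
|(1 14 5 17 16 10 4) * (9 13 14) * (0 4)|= |(0 4 1 9 13 14 5 17 16 10)|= 10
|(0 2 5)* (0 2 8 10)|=|(0 8 10)(2 5)|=6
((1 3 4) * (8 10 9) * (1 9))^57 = (1 9)(3 8)(4 10) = ((1 3 4 9 8 10))^57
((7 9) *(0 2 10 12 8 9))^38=(0 12 7 10 9 2 8)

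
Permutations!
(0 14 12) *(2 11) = (0 14 12)(2 11) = [14, 1, 11, 3, 4, 5, 6, 7, 8, 9, 10, 2, 0, 13, 12]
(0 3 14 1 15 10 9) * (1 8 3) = [1, 15, 2, 14, 4, 5, 6, 7, 3, 0, 9, 11, 12, 13, 8, 10] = (0 1 15 10 9)(3 14 8)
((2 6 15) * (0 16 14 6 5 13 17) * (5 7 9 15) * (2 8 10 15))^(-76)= ((0 16 14 6 5 13 17)(2 7 9)(8 10 15))^(-76)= (0 16 14 6 5 13 17)(2 9 7)(8 15 10)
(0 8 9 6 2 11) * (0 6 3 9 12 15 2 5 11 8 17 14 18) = (0 17 14 18)(2 8 12 15)(3 9)(5 11 6) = [17, 1, 8, 9, 4, 11, 5, 7, 12, 3, 10, 6, 15, 13, 18, 2, 16, 14, 0]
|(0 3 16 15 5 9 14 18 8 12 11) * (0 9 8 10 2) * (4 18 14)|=|(0 3 16 15 5 8 12 11 9 4 18 10 2)|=13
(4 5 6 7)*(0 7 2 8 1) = (0 7 4 5 6 2 8 1) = [7, 0, 8, 3, 5, 6, 2, 4, 1]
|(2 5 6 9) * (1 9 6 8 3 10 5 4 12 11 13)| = |(1 9 2 4 12 11 13)(3 10 5 8)| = 28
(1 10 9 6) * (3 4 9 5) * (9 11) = [0, 10, 2, 4, 11, 3, 1, 7, 8, 6, 5, 9] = (1 10 5 3 4 11 9 6)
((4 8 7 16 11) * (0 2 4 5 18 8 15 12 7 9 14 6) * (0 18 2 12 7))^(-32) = (2 7 5 15 11 4 16)(6 9 18 14 8) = ((0 12)(2 4 15 7 16 11 5)(6 18 8 9 14))^(-32)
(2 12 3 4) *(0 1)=(0 1)(2 12 3 4)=[1, 0, 12, 4, 2, 5, 6, 7, 8, 9, 10, 11, 3]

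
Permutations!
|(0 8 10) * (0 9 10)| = 2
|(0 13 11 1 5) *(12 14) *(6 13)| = |(0 6 13 11 1 5)(12 14)| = 6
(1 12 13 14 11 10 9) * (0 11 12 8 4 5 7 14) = (0 11 10 9 1 8 4 5 7 14 12 13) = [11, 8, 2, 3, 5, 7, 6, 14, 4, 1, 9, 10, 13, 0, 12]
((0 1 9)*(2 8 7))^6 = (9)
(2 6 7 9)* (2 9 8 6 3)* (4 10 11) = (2 3)(4 10 11)(6 7 8) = [0, 1, 3, 2, 10, 5, 7, 8, 6, 9, 11, 4]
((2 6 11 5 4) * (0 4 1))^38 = (0 6 1 2 5 4 11)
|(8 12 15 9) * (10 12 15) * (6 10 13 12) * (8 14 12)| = 6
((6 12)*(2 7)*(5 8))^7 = (2 7)(5 8)(6 12)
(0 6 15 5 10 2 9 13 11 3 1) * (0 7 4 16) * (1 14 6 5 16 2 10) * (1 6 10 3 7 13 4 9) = (0 5 6 15 16)(1 13 11 7 9 4 2)(3 14 10) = [5, 13, 1, 14, 2, 6, 15, 9, 8, 4, 3, 7, 12, 11, 10, 16, 0]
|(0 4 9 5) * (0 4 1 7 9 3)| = 7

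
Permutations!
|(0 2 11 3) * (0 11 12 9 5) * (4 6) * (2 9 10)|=6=|(0 9 5)(2 12 10)(3 11)(4 6)|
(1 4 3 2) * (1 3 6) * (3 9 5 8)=(1 4 6)(2 9 5 8 3)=[0, 4, 9, 2, 6, 8, 1, 7, 3, 5]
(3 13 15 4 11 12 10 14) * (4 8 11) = [0, 1, 2, 13, 4, 5, 6, 7, 11, 9, 14, 12, 10, 15, 3, 8] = (3 13 15 8 11 12 10 14)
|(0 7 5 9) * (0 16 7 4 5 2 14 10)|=|(0 4 5 9 16 7 2 14 10)|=9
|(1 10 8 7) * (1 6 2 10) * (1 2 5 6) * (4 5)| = |(1 2 10 8 7)(4 5 6)| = 15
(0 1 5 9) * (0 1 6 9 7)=[6, 5, 2, 3, 4, 7, 9, 0, 8, 1]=(0 6 9 1 5 7)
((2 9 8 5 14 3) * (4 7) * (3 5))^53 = ((2 9 8 3)(4 7)(5 14))^53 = (2 9 8 3)(4 7)(5 14)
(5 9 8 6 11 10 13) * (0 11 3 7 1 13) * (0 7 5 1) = (0 11 10 7)(1 13)(3 5 9 8 6) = [11, 13, 2, 5, 4, 9, 3, 0, 6, 8, 7, 10, 12, 1]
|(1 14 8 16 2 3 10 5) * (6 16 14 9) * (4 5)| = |(1 9 6 16 2 3 10 4 5)(8 14)| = 18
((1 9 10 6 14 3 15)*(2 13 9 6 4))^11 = (1 6 14 3 15)(2 13 9 10 4)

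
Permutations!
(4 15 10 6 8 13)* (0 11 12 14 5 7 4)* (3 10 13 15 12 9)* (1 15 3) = [11, 15, 2, 10, 12, 7, 8, 4, 3, 1, 6, 9, 14, 0, 5, 13] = (0 11 9 1 15 13)(3 10 6 8)(4 12 14 5 7)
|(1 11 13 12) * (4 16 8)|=12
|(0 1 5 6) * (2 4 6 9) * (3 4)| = 8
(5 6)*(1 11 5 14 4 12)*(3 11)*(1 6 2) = (1 3 11 5 2)(4 12 6 14) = [0, 3, 1, 11, 12, 2, 14, 7, 8, 9, 10, 5, 6, 13, 4]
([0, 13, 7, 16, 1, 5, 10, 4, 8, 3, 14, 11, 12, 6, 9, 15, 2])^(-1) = [0, 4, 16, 9, 7, 5, 13, 2, 8, 14, 6, 11, 12, 1, 10, 15, 3]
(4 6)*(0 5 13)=(0 5 13)(4 6)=[5, 1, 2, 3, 6, 13, 4, 7, 8, 9, 10, 11, 12, 0]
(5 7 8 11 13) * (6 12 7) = (5 6 12 7 8 11 13) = [0, 1, 2, 3, 4, 6, 12, 8, 11, 9, 10, 13, 7, 5]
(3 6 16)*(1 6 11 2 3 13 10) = (1 6 16 13 10)(2 3 11) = [0, 6, 3, 11, 4, 5, 16, 7, 8, 9, 1, 2, 12, 10, 14, 15, 13]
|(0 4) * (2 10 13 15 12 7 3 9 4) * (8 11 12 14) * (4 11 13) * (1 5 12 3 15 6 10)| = 39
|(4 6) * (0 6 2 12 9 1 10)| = 8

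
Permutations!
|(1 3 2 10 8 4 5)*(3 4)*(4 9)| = |(1 9 4 5)(2 10 8 3)| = 4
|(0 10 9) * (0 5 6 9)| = |(0 10)(5 6 9)| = 6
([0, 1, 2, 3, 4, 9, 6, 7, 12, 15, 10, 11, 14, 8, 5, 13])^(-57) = (5 14 12 8 13 15 9)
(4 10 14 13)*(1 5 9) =(1 5 9)(4 10 14 13) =[0, 5, 2, 3, 10, 9, 6, 7, 8, 1, 14, 11, 12, 4, 13]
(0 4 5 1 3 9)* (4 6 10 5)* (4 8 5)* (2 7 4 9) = [6, 3, 7, 2, 8, 1, 10, 4, 5, 0, 9] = (0 6 10 9)(1 3 2 7 4 8 5)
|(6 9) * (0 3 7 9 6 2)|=5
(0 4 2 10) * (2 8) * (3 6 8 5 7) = (0 4 5 7 3 6 8 2 10) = [4, 1, 10, 6, 5, 7, 8, 3, 2, 9, 0]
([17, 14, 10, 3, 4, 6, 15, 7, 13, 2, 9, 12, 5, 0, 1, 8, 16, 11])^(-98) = (0 17 11 12 5 6 15 8 13)(2 10 9)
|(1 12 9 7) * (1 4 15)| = 6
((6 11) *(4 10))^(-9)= (4 10)(6 11)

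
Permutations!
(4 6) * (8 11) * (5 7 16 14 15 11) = (4 6)(5 7 16 14 15 11 8) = [0, 1, 2, 3, 6, 7, 4, 16, 5, 9, 10, 8, 12, 13, 15, 11, 14]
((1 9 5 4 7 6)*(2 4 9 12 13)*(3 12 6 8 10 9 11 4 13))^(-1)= ((1 6)(2 13)(3 12)(4 7 8 10 9 5 11))^(-1)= (1 6)(2 13)(3 12)(4 11 5 9 10 8 7)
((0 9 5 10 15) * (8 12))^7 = (0 5 15 9 10)(8 12)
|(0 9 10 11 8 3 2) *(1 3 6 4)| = |(0 9 10 11 8 6 4 1 3 2)| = 10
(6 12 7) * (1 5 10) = (1 5 10)(6 12 7) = [0, 5, 2, 3, 4, 10, 12, 6, 8, 9, 1, 11, 7]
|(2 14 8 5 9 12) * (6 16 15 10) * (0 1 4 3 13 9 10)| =|(0 1 4 3 13 9 12 2 14 8 5 10 6 16 15)| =15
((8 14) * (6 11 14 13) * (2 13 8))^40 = ((2 13 6 11 14))^40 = (14)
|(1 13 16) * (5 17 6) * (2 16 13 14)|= 12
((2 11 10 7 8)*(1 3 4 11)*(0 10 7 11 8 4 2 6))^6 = (0 6 8 4 7 11 10)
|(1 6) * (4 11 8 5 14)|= 10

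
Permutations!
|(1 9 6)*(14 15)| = |(1 9 6)(14 15)| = 6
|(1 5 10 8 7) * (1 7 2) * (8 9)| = 6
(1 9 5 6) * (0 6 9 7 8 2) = [6, 7, 0, 3, 4, 9, 1, 8, 2, 5] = (0 6 1 7 8 2)(5 9)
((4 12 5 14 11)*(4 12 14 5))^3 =(4 12 11 14)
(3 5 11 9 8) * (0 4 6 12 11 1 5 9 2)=(0 4 6 12 11 2)(1 5)(3 9 8)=[4, 5, 0, 9, 6, 1, 12, 7, 3, 8, 10, 2, 11]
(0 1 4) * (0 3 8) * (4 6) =(0 1 6 4 3 8) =[1, 6, 2, 8, 3, 5, 4, 7, 0]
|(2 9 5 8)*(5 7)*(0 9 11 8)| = |(0 9 7 5)(2 11 8)| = 12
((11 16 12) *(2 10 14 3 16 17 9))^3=(2 3 11)(9 14 12)(10 16 17)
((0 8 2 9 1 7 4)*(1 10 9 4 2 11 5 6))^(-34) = (0 11 6 7 4 8 5 1 2)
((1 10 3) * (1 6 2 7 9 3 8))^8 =(1 8 10)(2 3 7 6 9)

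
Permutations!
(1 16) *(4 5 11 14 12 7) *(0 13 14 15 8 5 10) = (0 13 14 12 7 4 10)(1 16)(5 11 15 8) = [13, 16, 2, 3, 10, 11, 6, 4, 5, 9, 0, 15, 7, 14, 12, 8, 1]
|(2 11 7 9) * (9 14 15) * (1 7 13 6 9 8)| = 5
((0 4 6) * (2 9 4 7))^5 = (0 6 4 9 2 7)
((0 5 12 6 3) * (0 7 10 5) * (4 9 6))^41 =(3 7 10 5 12 4 9 6) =((3 7 10 5 12 4 9 6))^41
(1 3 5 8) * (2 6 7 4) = [0, 3, 6, 5, 2, 8, 7, 4, 1] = (1 3 5 8)(2 6 7 4)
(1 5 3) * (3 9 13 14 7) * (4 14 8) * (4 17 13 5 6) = (1 6 4 14 7 3)(5 9)(8 17 13) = [0, 6, 2, 1, 14, 9, 4, 3, 17, 5, 10, 11, 12, 8, 7, 15, 16, 13]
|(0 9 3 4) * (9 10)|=5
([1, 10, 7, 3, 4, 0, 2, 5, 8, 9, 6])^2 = [10, 6, 5, 3, 4, 1, 7, 0, 8, 9, 2]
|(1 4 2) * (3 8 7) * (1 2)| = |(1 4)(3 8 7)| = 6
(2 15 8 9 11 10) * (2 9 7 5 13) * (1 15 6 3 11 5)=(1 15 8 7)(2 6 3 11 10 9 5 13)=[0, 15, 6, 11, 4, 13, 3, 1, 7, 5, 9, 10, 12, 2, 14, 8]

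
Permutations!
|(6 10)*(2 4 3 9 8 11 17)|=14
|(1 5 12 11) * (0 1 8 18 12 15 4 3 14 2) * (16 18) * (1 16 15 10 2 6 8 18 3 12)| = 15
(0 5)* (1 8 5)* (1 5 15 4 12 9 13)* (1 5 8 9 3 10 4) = (0 8 15 1 9 13 5)(3 10 4 12) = [8, 9, 2, 10, 12, 0, 6, 7, 15, 13, 4, 11, 3, 5, 14, 1]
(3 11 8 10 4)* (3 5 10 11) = (4 5 10)(8 11) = [0, 1, 2, 3, 5, 10, 6, 7, 11, 9, 4, 8]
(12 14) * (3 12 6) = [0, 1, 2, 12, 4, 5, 3, 7, 8, 9, 10, 11, 14, 13, 6] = (3 12 14 6)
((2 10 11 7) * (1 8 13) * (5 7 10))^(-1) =((1 8 13)(2 5 7)(10 11))^(-1) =(1 13 8)(2 7 5)(10 11)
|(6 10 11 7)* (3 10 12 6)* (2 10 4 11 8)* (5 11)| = |(2 10 8)(3 4 5 11 7)(6 12)| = 30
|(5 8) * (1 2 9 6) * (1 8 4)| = 7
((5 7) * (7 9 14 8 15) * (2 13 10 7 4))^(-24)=((2 13 10 7 5 9 14 8 15 4))^(-24)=(2 14 10 15 5)(4 9 13 8 7)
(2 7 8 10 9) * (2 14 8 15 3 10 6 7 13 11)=(2 13 11)(3 10 9 14 8 6 7 15)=[0, 1, 13, 10, 4, 5, 7, 15, 6, 14, 9, 2, 12, 11, 8, 3]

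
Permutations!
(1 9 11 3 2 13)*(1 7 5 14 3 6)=(1 9 11 6)(2 13 7 5 14 3)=[0, 9, 13, 2, 4, 14, 1, 5, 8, 11, 10, 6, 12, 7, 3]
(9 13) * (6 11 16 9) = [0, 1, 2, 3, 4, 5, 11, 7, 8, 13, 10, 16, 12, 6, 14, 15, 9] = (6 11 16 9 13)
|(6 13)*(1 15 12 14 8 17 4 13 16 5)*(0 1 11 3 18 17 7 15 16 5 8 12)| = |(0 1 16 8 7 15)(3 18 17 4 13 6 5 11)(12 14)| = 24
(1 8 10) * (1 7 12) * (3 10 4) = (1 8 4 3 10 7 12) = [0, 8, 2, 10, 3, 5, 6, 12, 4, 9, 7, 11, 1]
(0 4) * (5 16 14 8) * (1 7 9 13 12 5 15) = (0 4)(1 7 9 13 12 5 16 14 8 15) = [4, 7, 2, 3, 0, 16, 6, 9, 15, 13, 10, 11, 5, 12, 8, 1, 14]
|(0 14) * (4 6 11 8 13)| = 10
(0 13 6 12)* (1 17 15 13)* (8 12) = (0 1 17 15 13 6 8 12) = [1, 17, 2, 3, 4, 5, 8, 7, 12, 9, 10, 11, 0, 6, 14, 13, 16, 15]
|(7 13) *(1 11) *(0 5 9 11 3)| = |(0 5 9 11 1 3)(7 13)| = 6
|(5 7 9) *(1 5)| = |(1 5 7 9)| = 4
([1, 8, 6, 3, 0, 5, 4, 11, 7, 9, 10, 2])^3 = (0 7 6 1 11 4 8 2)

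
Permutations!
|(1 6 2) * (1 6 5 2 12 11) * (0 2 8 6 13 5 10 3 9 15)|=13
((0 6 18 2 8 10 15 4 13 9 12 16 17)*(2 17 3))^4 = (18)(2 4 16 10 9)(3 15 12 8 13)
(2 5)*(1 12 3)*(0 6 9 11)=[6, 12, 5, 1, 4, 2, 9, 7, 8, 11, 10, 0, 3]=(0 6 9 11)(1 12 3)(2 5)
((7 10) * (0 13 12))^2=((0 13 12)(7 10))^2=(0 12 13)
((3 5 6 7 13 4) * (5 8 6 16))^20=(16)(3 6 13)(4 8 7)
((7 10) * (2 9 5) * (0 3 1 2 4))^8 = (10)(0 3 1 2 9 5 4)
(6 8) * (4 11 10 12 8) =(4 11 10 12 8 6) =[0, 1, 2, 3, 11, 5, 4, 7, 6, 9, 12, 10, 8]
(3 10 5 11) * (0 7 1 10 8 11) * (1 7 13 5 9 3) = (0 13 5)(1 10 9 3 8 11) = [13, 10, 2, 8, 4, 0, 6, 7, 11, 3, 9, 1, 12, 5]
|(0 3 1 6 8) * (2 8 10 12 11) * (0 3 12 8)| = |(0 12 11 2)(1 6 10 8 3)| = 20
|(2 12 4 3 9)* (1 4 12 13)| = 6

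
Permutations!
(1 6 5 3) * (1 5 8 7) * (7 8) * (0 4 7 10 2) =(0 4 7 1 6 10 2)(3 5) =[4, 6, 0, 5, 7, 3, 10, 1, 8, 9, 2]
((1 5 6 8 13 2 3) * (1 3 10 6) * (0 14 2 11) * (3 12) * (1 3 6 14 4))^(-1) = (0 11 13 8 6 12 3 5 1 4)(2 14 10)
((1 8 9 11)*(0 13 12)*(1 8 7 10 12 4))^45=((0 13 4 1 7 10 12)(8 9 11))^45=(0 1 12 4 10 13 7)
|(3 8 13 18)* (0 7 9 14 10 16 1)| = |(0 7 9 14 10 16 1)(3 8 13 18)| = 28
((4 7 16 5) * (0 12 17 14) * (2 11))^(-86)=((0 12 17 14)(2 11)(4 7 16 5))^(-86)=(0 17)(4 16)(5 7)(12 14)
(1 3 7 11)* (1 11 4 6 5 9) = [0, 3, 2, 7, 6, 9, 5, 4, 8, 1, 10, 11] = (11)(1 3 7 4 6 5 9)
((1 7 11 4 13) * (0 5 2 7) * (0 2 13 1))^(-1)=(0 13 5)(1 4 11 7 2)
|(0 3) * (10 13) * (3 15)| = 6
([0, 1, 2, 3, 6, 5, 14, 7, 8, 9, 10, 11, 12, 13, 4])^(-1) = (4 14 6)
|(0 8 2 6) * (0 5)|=|(0 8 2 6 5)|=5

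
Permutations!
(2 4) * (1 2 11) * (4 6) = (1 2 6 4 11) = [0, 2, 6, 3, 11, 5, 4, 7, 8, 9, 10, 1]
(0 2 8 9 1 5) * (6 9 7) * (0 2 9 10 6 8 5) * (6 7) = [9, 0, 5, 3, 4, 2, 10, 8, 6, 1, 7] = (0 9 1)(2 5)(6 10 7 8)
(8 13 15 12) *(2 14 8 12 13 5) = (2 14 8 5)(13 15) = [0, 1, 14, 3, 4, 2, 6, 7, 5, 9, 10, 11, 12, 15, 8, 13]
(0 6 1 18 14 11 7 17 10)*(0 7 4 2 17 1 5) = [6, 18, 17, 3, 2, 0, 5, 1, 8, 9, 7, 4, 12, 13, 11, 15, 16, 10, 14] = (0 6 5)(1 18 14 11 4 2 17 10 7)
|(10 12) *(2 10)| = 3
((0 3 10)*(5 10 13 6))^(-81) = ((0 3 13 6 5 10))^(-81) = (0 6)(3 5)(10 13)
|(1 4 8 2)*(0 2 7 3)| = 7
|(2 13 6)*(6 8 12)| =|(2 13 8 12 6)| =5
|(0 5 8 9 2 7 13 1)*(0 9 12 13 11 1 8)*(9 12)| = 8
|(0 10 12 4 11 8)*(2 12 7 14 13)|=|(0 10 7 14 13 2 12 4 11 8)|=10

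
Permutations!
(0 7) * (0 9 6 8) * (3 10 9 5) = (0 7 5 3 10 9 6 8) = [7, 1, 2, 10, 4, 3, 8, 5, 0, 6, 9]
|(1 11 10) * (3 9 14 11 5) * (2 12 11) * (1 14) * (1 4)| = |(1 5 3 9 4)(2 12 11 10 14)| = 5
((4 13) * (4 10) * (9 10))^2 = (4 9)(10 13)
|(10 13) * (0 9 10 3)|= 5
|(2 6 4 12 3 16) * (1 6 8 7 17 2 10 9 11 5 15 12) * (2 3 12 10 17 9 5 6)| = 24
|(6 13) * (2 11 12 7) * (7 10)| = |(2 11 12 10 7)(6 13)| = 10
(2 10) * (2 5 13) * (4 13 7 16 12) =(2 10 5 7 16 12 4 13) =[0, 1, 10, 3, 13, 7, 6, 16, 8, 9, 5, 11, 4, 2, 14, 15, 12]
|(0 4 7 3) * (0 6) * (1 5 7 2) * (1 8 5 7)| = 9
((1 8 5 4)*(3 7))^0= (8)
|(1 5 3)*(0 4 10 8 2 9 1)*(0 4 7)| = 8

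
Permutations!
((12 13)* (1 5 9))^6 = ((1 5 9)(12 13))^6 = (13)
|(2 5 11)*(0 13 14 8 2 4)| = |(0 13 14 8 2 5 11 4)| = 8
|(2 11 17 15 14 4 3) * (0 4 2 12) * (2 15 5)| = |(0 4 3 12)(2 11 17 5)(14 15)| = 4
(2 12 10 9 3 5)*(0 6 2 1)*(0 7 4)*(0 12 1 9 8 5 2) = (0 6)(1 7 4 12 10 8 5 9 3 2) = [6, 7, 1, 2, 12, 9, 0, 4, 5, 3, 8, 11, 10]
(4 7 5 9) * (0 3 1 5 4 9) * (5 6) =[3, 6, 2, 1, 7, 0, 5, 4, 8, 9] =(9)(0 3 1 6 5)(4 7)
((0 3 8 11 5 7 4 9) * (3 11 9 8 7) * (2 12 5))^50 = ((0 11 2 12 5 3 7 4 8 9))^50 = (12)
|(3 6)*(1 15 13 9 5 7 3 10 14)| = |(1 15 13 9 5 7 3 6 10 14)| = 10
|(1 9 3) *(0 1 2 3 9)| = 2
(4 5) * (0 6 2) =(0 6 2)(4 5) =[6, 1, 0, 3, 5, 4, 2]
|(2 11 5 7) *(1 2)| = 5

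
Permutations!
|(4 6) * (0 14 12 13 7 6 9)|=8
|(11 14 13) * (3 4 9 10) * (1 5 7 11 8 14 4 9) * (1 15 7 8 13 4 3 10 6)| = |(1 5 8 14 4 15 7 11 3 9 6)| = 11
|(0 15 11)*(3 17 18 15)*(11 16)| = |(0 3 17 18 15 16 11)| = 7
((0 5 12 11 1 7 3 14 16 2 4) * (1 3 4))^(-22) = (16)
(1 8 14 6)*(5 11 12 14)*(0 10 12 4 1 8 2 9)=[10, 2, 9, 3, 1, 11, 8, 7, 5, 0, 12, 4, 14, 13, 6]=(0 10 12 14 6 8 5 11 4 1 2 9)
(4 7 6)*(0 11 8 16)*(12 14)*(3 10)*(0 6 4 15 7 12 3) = (0 11 8 16 6 15 7 4 12 14 3 10) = [11, 1, 2, 10, 12, 5, 15, 4, 16, 9, 0, 8, 14, 13, 3, 7, 6]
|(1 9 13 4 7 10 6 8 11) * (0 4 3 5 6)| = 8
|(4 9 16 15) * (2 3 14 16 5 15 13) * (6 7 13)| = 28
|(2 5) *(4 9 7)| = |(2 5)(4 9 7)| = 6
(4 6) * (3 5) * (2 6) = (2 6 4)(3 5) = [0, 1, 6, 5, 2, 3, 4]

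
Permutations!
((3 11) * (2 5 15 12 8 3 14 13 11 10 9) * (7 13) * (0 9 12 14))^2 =((0 9 2 5 15 14 7 13 11)(3 10 12 8))^2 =(0 2 15 7 11 9 5 14 13)(3 12)(8 10)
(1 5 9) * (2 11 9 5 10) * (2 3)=(1 10 3 2 11 9)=[0, 10, 11, 2, 4, 5, 6, 7, 8, 1, 3, 9]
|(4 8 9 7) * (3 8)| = 5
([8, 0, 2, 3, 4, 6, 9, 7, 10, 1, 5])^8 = (0 8 10 5 6 9 1)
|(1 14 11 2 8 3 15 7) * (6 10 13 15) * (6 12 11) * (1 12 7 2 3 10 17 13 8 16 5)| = 36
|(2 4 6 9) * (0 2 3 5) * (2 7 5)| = 15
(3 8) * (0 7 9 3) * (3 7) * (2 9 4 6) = (0 3 8)(2 9 7 4 6) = [3, 1, 9, 8, 6, 5, 2, 4, 0, 7]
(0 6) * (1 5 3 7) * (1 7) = (7)(0 6)(1 5 3) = [6, 5, 2, 1, 4, 3, 0, 7]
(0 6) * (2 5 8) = (0 6)(2 5 8) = [6, 1, 5, 3, 4, 8, 0, 7, 2]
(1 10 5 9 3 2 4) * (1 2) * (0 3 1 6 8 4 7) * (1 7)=[3, 10, 1, 6, 2, 9, 8, 0, 4, 7, 5]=(0 3 6 8 4 2 1 10 5 9 7)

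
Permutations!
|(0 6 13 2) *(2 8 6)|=|(0 2)(6 13 8)|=6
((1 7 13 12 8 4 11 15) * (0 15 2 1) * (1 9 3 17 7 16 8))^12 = (17)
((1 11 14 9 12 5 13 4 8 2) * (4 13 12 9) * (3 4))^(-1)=(1 2 8 4 3 14 11)(5 12)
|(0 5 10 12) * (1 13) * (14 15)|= 4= |(0 5 10 12)(1 13)(14 15)|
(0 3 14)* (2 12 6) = (0 3 14)(2 12 6) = [3, 1, 12, 14, 4, 5, 2, 7, 8, 9, 10, 11, 6, 13, 0]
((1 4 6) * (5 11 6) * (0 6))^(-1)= (0 11 5 4 1 6)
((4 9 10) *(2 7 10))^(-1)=((2 7 10 4 9))^(-1)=(2 9 4 10 7)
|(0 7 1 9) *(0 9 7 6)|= 2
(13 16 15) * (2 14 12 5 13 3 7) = [0, 1, 14, 7, 4, 13, 6, 2, 8, 9, 10, 11, 5, 16, 12, 3, 15] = (2 14 12 5 13 16 15 3 7)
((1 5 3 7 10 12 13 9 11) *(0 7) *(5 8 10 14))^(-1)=((0 7 14 5 3)(1 8 10 12 13 9 11))^(-1)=(0 3 5 14 7)(1 11 9 13 12 10 8)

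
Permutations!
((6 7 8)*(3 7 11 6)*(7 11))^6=((3 11 6 7 8))^6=(3 11 6 7 8)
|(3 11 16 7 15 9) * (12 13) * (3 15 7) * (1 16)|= |(1 16 3 11)(9 15)(12 13)|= 4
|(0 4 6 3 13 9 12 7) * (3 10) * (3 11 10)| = 8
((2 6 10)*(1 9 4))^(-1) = ((1 9 4)(2 6 10))^(-1) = (1 4 9)(2 10 6)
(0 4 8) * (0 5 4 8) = (0 8 5 4) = [8, 1, 2, 3, 0, 4, 6, 7, 5]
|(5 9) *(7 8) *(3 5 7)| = |(3 5 9 7 8)| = 5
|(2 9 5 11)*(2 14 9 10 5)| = 6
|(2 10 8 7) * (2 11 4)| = 6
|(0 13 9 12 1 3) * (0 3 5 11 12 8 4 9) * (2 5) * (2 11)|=6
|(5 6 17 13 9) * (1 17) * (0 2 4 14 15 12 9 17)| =10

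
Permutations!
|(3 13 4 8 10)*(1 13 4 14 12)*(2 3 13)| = 9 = |(1 2 3 4 8 10 13 14 12)|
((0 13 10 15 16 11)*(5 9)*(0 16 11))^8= (0 10 11)(13 15 16)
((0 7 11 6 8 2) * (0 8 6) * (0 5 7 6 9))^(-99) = (11)(2 8)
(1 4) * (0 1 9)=(0 1 4 9)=[1, 4, 2, 3, 9, 5, 6, 7, 8, 0]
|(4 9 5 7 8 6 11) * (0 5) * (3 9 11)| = 14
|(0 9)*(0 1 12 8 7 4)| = 7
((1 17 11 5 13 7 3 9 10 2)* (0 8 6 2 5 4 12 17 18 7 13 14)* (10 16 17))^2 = (0 6 1 7 9 17 4 10 14 8 2 18 3 16 11 12 5) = ((0 8 6 2 1 18 7 3 9 16 17 11 4 12 10 5 14))^2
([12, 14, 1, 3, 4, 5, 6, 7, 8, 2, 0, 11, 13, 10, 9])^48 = [0, 1, 2, 3, 4, 5, 6, 7, 8, 9, 10, 11, 12, 13, 14]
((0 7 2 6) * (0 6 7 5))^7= (0 5)(2 7)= ((0 5)(2 7))^7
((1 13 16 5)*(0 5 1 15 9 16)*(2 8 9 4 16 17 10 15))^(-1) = ((0 5 2 8 9 17 10 15 4 16 1 13))^(-1) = (0 13 1 16 4 15 10 17 9 8 2 5)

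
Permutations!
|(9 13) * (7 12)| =|(7 12)(9 13)| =2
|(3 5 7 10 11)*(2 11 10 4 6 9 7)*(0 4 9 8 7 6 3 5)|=12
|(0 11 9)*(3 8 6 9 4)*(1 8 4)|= |(0 11 1 8 6 9)(3 4)|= 6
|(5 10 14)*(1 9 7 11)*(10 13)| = 4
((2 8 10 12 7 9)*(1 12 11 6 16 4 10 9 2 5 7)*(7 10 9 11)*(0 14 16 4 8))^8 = (0 5 11)(2 9 8)(4 16 7)(6 14 10)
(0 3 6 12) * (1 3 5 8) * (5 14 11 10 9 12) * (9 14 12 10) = (0 12)(1 3 6 5 8)(9 10 14 11) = [12, 3, 2, 6, 4, 8, 5, 7, 1, 10, 14, 9, 0, 13, 11]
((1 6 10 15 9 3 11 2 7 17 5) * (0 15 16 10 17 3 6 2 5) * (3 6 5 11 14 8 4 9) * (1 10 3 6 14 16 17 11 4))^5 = (0 9 15 5 6 10 11 17 4)(3 16)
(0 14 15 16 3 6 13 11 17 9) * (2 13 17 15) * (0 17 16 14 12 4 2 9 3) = (0 12 4 2 13 11 15 14 9 17 3 6 16) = [12, 1, 13, 6, 2, 5, 16, 7, 8, 17, 10, 15, 4, 11, 9, 14, 0, 3]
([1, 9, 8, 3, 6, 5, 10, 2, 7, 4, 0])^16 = (0 6 9)(1 10 4)(2 8 7)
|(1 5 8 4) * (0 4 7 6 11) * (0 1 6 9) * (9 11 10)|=|(0 4 6 10 9)(1 5 8 7 11)|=5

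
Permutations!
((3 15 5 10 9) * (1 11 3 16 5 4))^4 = ((1 11 3 15 4)(5 10 9 16))^4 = (16)(1 4 15 3 11)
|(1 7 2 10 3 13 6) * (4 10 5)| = |(1 7 2 5 4 10 3 13 6)| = 9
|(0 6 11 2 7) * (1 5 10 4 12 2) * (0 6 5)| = 10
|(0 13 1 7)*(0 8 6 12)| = |(0 13 1 7 8 6 12)| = 7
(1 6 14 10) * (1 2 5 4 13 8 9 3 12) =(1 6 14 10 2 5 4 13 8 9 3 12) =[0, 6, 5, 12, 13, 4, 14, 7, 9, 3, 2, 11, 1, 8, 10]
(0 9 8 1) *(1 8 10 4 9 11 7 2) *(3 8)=[11, 0, 1, 8, 9, 5, 6, 2, 3, 10, 4, 7]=(0 11 7 2 1)(3 8)(4 9 10)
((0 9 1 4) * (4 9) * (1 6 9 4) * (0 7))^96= (9)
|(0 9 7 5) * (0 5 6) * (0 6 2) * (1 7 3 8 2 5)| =|(0 9 3 8 2)(1 7 5)| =15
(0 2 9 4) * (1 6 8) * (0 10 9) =(0 2)(1 6 8)(4 10 9) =[2, 6, 0, 3, 10, 5, 8, 7, 1, 4, 9]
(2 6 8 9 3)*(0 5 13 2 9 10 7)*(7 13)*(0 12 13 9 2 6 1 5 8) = (0 8 10 9 3 2 1 5 7 12 13 6) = [8, 5, 1, 2, 4, 7, 0, 12, 10, 3, 9, 11, 13, 6]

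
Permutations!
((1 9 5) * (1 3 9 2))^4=(3 9 5)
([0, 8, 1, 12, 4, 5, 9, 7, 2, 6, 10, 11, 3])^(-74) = [0, 8, 1, 3, 4, 5, 6, 7, 2, 9, 10, 11, 12]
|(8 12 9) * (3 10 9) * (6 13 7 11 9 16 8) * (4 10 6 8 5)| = 8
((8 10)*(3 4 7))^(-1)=((3 4 7)(8 10))^(-1)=(3 7 4)(8 10)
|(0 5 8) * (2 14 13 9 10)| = 15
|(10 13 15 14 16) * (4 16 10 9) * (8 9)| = |(4 16 8 9)(10 13 15 14)| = 4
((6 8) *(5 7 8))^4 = (8)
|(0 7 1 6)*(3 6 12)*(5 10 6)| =8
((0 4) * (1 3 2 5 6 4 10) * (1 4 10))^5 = ((0 1 3 2 5 6 10 4))^5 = (0 6 3 4 5 1 10 2)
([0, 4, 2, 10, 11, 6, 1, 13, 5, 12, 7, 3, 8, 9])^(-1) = (1 6 5 8 12 9 13 7 10 3 11 4)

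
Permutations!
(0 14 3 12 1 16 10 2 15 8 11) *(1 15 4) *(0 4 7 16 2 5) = (0 14 3 12 15 8 11 4 1 2 7 16 10 5) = [14, 2, 7, 12, 1, 0, 6, 16, 11, 9, 5, 4, 15, 13, 3, 8, 10]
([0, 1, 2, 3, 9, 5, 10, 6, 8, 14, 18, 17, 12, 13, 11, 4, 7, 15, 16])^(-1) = (4 15 17 11 14 9)(6 7 16 18 10)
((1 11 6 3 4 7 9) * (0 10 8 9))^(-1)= ((0 10 8 9 1 11 6 3 4 7))^(-1)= (0 7 4 3 6 11 1 9 8 10)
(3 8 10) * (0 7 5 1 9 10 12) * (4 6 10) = (0 7 5 1 9 4 6 10 3 8 12) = [7, 9, 2, 8, 6, 1, 10, 5, 12, 4, 3, 11, 0]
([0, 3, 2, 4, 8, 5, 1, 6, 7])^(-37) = [0, 6, 2, 1, 3, 5, 7, 8, 4]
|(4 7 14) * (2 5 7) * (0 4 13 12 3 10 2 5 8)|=|(0 4 5 7 14 13 12 3 10 2 8)|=11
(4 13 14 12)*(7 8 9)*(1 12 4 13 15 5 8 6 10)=(1 12 13 14 4 15 5 8 9 7 6 10)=[0, 12, 2, 3, 15, 8, 10, 6, 9, 7, 1, 11, 13, 14, 4, 5]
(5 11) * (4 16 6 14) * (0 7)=(0 7)(4 16 6 14)(5 11)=[7, 1, 2, 3, 16, 11, 14, 0, 8, 9, 10, 5, 12, 13, 4, 15, 6]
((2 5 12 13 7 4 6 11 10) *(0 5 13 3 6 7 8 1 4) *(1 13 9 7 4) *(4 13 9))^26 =(13)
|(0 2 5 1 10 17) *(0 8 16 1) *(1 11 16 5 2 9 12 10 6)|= 14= |(0 9 12 10 17 8 5)(1 6)(11 16)|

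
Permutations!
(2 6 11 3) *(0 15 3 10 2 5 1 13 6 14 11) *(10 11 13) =[15, 10, 14, 5, 4, 1, 0, 7, 8, 9, 2, 11, 12, 6, 13, 3] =(0 15 3 5 1 10 2 14 13 6)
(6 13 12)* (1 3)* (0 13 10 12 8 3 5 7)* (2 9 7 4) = (0 13 8 3 1 5 4 2 9 7)(6 10 12) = [13, 5, 9, 1, 2, 4, 10, 0, 3, 7, 12, 11, 6, 8]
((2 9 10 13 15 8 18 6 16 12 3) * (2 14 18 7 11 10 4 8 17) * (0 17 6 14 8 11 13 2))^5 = ((0 17)(2 9 4 11 10)(3 8 7 13 15 6 16 12)(14 18))^5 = (0 17)(3 6 7 12 15 8 16 13)(14 18)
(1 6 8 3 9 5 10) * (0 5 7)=[5, 6, 2, 9, 4, 10, 8, 0, 3, 7, 1]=(0 5 10 1 6 8 3 9 7)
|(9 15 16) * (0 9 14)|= |(0 9 15 16 14)|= 5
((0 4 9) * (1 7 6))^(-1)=((0 4 9)(1 7 6))^(-1)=(0 9 4)(1 6 7)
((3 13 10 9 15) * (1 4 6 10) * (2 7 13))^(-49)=(1 4 6 10 9 15 3 2 7 13)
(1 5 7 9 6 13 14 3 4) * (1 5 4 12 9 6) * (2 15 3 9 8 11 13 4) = [0, 2, 15, 12, 5, 7, 4, 6, 11, 1, 10, 13, 8, 14, 9, 3] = (1 2 15 3 12 8 11 13 14 9)(4 5 7 6)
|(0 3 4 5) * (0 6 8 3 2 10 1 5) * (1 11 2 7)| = |(0 7 1 5 6 8 3 4)(2 10 11)| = 24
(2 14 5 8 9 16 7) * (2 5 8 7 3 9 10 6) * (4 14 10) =[0, 1, 10, 9, 14, 7, 2, 5, 4, 16, 6, 11, 12, 13, 8, 15, 3] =(2 10 6)(3 9 16)(4 14 8)(5 7)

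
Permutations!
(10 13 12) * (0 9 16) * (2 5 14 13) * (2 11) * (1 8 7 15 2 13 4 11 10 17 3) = (0 9 16)(1 8 7 15 2 5 14 4 11 13 12 17 3) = [9, 8, 5, 1, 11, 14, 6, 15, 7, 16, 10, 13, 17, 12, 4, 2, 0, 3]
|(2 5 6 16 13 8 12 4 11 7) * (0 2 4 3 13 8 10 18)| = 33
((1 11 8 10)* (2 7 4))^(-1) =(1 10 8 11)(2 4 7)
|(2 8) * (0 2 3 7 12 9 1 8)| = 6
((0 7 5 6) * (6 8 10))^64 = (0 10 5)(6 8 7)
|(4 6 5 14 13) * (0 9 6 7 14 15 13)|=|(0 9 6 5 15 13 4 7 14)|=9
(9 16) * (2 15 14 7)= [0, 1, 15, 3, 4, 5, 6, 2, 8, 16, 10, 11, 12, 13, 7, 14, 9]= (2 15 14 7)(9 16)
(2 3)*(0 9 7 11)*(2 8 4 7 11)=(0 9 11)(2 3 8 4 7)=[9, 1, 3, 8, 7, 5, 6, 2, 4, 11, 10, 0]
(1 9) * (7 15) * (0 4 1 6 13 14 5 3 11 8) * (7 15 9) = [4, 7, 2, 11, 1, 3, 13, 9, 0, 6, 10, 8, 12, 14, 5, 15] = (15)(0 4 1 7 9 6 13 14 5 3 11 8)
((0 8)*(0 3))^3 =((0 8 3))^3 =(8)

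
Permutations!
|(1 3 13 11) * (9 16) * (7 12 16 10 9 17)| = 4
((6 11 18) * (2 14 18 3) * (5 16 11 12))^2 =((2 14 18 6 12 5 16 11 3))^2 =(2 18 12 16 3 14 6 5 11)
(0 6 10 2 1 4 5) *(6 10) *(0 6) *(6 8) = (0 10 2 1 4 5 8 6) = [10, 4, 1, 3, 5, 8, 0, 7, 6, 9, 2]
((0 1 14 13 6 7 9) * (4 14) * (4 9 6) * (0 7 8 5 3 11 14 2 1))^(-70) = (1 7 8 3 14 4)(2 9 6 5 11 13)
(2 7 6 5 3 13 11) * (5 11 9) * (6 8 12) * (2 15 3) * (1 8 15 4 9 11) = (1 8 12 6)(2 7 15 3 13 11 4 9 5) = [0, 8, 7, 13, 9, 2, 1, 15, 12, 5, 10, 4, 6, 11, 14, 3]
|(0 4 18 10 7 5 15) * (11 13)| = 14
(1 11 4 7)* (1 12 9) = (1 11 4 7 12 9) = [0, 11, 2, 3, 7, 5, 6, 12, 8, 1, 10, 4, 9]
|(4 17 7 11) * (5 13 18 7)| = |(4 17 5 13 18 7 11)| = 7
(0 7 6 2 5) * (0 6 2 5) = (0 7 2)(5 6) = [7, 1, 0, 3, 4, 6, 5, 2]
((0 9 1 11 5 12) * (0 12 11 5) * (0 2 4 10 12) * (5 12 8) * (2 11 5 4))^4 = ((0 9 1 12)(4 10 8))^4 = (12)(4 10 8)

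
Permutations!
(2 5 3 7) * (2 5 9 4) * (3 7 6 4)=(2 9 3 6 4)(5 7)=[0, 1, 9, 6, 2, 7, 4, 5, 8, 3]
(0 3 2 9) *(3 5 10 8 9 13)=(0 5 10 8 9)(2 13 3)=[5, 1, 13, 2, 4, 10, 6, 7, 9, 0, 8, 11, 12, 3]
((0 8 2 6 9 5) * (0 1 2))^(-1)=((0 8)(1 2 6 9 5))^(-1)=(0 8)(1 5 9 6 2)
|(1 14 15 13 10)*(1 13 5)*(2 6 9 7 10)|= |(1 14 15 5)(2 6 9 7 10 13)|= 12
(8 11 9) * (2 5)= (2 5)(8 11 9)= [0, 1, 5, 3, 4, 2, 6, 7, 11, 8, 10, 9]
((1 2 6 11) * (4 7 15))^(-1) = (1 11 6 2)(4 15 7)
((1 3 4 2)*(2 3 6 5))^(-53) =(1 2 5 6)(3 4)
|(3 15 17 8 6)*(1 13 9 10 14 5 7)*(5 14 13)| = |(1 5 7)(3 15 17 8 6)(9 10 13)| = 15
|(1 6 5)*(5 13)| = 4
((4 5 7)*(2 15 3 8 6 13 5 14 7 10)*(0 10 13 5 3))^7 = (0 15 2 10)(3 6 13 8 5)(4 14 7)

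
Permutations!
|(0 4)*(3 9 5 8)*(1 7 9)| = 6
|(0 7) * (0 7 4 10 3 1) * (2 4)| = 6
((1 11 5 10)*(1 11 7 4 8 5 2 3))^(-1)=(1 3 2 11 10 5 8 4 7)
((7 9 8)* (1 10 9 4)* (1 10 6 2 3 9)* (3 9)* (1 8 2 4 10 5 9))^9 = (10)(1 5)(2 4)(6 9)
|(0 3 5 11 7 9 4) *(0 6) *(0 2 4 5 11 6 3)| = 8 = |(2 4 3 11 7 9 5 6)|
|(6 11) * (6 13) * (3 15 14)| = |(3 15 14)(6 11 13)| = 3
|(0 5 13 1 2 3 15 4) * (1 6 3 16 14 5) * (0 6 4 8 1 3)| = 12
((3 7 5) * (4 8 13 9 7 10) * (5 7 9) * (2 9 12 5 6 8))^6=((2 9 12 5 3 10 4)(6 8 13))^6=(13)(2 4 10 3 5 12 9)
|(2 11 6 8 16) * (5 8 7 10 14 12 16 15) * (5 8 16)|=18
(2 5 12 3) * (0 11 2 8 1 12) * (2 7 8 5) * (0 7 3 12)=[11, 0, 2, 5, 4, 7, 6, 8, 1, 9, 10, 3, 12]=(12)(0 11 3 5 7 8 1)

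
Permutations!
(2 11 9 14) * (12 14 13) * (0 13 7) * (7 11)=(0 13 12 14 2 7)(9 11)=[13, 1, 7, 3, 4, 5, 6, 0, 8, 11, 10, 9, 14, 12, 2]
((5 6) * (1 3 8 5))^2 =((1 3 8 5 6))^2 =(1 8 6 3 5)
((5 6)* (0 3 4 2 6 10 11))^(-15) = ((0 3 4 2 6 5 10 11))^(-15) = (0 3 4 2 6 5 10 11)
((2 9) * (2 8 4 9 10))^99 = (2 10)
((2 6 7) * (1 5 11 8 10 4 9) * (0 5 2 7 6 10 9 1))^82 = (0 11 9 5 8)(1 10)(2 4)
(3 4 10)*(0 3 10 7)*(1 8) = (10)(0 3 4 7)(1 8) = [3, 8, 2, 4, 7, 5, 6, 0, 1, 9, 10]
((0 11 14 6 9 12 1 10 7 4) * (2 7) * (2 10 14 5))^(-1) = ((0 11 5 2 7 4)(1 14 6 9 12))^(-1) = (0 4 7 2 5 11)(1 12 9 6 14)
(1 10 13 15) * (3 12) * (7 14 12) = (1 10 13 15)(3 7 14 12) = [0, 10, 2, 7, 4, 5, 6, 14, 8, 9, 13, 11, 3, 15, 12, 1]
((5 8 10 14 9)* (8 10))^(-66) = ((5 10 14 9))^(-66) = (5 14)(9 10)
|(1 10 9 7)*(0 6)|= |(0 6)(1 10 9 7)|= 4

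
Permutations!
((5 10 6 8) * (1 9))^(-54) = (5 6)(8 10)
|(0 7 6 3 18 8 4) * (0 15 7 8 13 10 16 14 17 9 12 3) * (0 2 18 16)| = 30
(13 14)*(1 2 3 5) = (1 2 3 5)(13 14) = [0, 2, 3, 5, 4, 1, 6, 7, 8, 9, 10, 11, 12, 14, 13]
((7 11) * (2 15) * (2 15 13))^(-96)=((15)(2 13)(7 11))^(-96)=(15)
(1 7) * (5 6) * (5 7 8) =(1 8 5 6 7) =[0, 8, 2, 3, 4, 6, 7, 1, 5]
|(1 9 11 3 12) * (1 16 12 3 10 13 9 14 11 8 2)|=8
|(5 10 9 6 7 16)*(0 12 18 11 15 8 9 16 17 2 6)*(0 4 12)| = |(2 6 7 17)(4 12 18 11 15 8 9)(5 10 16)| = 84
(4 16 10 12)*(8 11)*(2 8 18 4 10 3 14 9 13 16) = [0, 1, 8, 14, 2, 5, 6, 7, 11, 13, 12, 18, 10, 16, 9, 15, 3, 17, 4] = (2 8 11 18 4)(3 14 9 13 16)(10 12)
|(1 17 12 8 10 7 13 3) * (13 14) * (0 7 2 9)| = |(0 7 14 13 3 1 17 12 8 10 2 9)| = 12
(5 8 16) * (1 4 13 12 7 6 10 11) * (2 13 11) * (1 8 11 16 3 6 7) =(1 4 16 5 11 8 3 6 10 2 13 12) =[0, 4, 13, 6, 16, 11, 10, 7, 3, 9, 2, 8, 1, 12, 14, 15, 5]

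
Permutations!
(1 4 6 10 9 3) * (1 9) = [0, 4, 2, 9, 6, 5, 10, 7, 8, 3, 1] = (1 4 6 10)(3 9)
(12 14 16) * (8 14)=[0, 1, 2, 3, 4, 5, 6, 7, 14, 9, 10, 11, 8, 13, 16, 15, 12]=(8 14 16 12)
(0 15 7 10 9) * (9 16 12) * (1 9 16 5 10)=(0 15 7 1 9)(5 10)(12 16)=[15, 9, 2, 3, 4, 10, 6, 1, 8, 0, 5, 11, 16, 13, 14, 7, 12]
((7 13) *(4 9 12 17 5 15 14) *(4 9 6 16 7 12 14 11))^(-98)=(4 16 13 17 15)(5 11 6 7 12)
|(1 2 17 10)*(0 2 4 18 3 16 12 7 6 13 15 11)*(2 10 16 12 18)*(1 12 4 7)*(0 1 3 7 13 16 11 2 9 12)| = 12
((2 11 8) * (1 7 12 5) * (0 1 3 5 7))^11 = ((0 1)(2 11 8)(3 5)(7 12))^11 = (0 1)(2 8 11)(3 5)(7 12)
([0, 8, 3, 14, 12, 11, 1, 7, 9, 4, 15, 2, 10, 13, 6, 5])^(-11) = [0, 9, 14, 6, 10, 2, 8, 7, 4, 12, 5, 3, 15, 13, 1, 11]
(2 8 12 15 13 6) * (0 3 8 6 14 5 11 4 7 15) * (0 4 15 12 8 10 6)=(0 3 10 6 2)(4 7 12)(5 11 15 13 14)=[3, 1, 0, 10, 7, 11, 2, 12, 8, 9, 6, 15, 4, 14, 5, 13]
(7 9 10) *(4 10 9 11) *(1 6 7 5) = [0, 6, 2, 3, 10, 1, 7, 11, 8, 9, 5, 4] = (1 6 7 11 4 10 5)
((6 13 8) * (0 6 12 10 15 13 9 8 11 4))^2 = ((0 6 9 8 12 10 15 13 11 4))^2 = (0 9 12 15 11)(4 6 8 10 13)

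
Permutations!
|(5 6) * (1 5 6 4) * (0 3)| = 6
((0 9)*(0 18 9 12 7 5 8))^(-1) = (0 8 5 7 12)(9 18)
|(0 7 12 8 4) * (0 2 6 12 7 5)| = 10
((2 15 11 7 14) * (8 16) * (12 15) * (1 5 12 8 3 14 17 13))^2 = ((1 5 12 15 11 7 17 13)(2 8 16 3 14))^2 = (1 12 11 17)(2 16 14 8 3)(5 15 7 13)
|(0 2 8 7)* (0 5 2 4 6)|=12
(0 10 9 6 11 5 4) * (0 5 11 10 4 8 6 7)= (11)(0 4 5 8 6 10 9 7)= [4, 1, 2, 3, 5, 8, 10, 0, 6, 7, 9, 11]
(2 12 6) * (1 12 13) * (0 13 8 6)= (0 13 1 12)(2 8 6)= [13, 12, 8, 3, 4, 5, 2, 7, 6, 9, 10, 11, 0, 1]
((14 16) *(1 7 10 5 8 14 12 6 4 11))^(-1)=((1 7 10 5 8 14 16 12 6 4 11))^(-1)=(1 11 4 6 12 16 14 8 5 10 7)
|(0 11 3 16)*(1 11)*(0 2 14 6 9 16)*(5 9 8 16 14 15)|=8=|(0 1 11 3)(2 15 5 9 14 6 8 16)|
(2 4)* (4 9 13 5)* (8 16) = (2 9 13 5 4)(8 16) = [0, 1, 9, 3, 2, 4, 6, 7, 16, 13, 10, 11, 12, 5, 14, 15, 8]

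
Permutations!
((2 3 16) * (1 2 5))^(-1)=(1 5 16 3 2)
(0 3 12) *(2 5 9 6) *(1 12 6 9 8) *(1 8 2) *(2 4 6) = (0 3 2 5 4 6 1 12) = [3, 12, 5, 2, 6, 4, 1, 7, 8, 9, 10, 11, 0]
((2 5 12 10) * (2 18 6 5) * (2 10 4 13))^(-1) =((2 10 18 6 5 12 4 13))^(-1) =(2 13 4 12 5 6 18 10)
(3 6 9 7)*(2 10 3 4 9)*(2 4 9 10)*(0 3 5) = [3, 1, 2, 6, 10, 0, 4, 9, 8, 7, 5] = (0 3 6 4 10 5)(7 9)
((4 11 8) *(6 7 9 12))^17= (4 8 11)(6 7 9 12)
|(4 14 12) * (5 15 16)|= |(4 14 12)(5 15 16)|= 3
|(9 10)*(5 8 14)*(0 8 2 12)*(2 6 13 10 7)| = |(0 8 14 5 6 13 10 9 7 2 12)| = 11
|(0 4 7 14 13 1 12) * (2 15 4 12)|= |(0 12)(1 2 15 4 7 14 13)|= 14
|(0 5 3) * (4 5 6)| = 5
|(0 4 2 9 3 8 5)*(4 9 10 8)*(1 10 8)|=14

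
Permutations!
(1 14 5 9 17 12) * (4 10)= (1 14 5 9 17 12)(4 10)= [0, 14, 2, 3, 10, 9, 6, 7, 8, 17, 4, 11, 1, 13, 5, 15, 16, 12]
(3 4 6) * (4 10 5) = (3 10 5 4 6) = [0, 1, 2, 10, 6, 4, 3, 7, 8, 9, 5]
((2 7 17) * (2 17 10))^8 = ((17)(2 7 10))^8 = (17)(2 10 7)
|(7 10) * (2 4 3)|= 6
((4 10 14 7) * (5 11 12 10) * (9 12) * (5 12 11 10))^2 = (4 5 14)(7 12 10)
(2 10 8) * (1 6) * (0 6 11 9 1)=(0 6)(1 11 9)(2 10 8)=[6, 11, 10, 3, 4, 5, 0, 7, 2, 1, 8, 9]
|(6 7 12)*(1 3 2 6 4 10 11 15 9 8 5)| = 13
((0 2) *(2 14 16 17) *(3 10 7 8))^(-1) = (0 2 17 16 14)(3 8 7 10) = ((0 14 16 17 2)(3 10 7 8))^(-1)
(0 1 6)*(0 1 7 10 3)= (0 7 10 3)(1 6)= [7, 6, 2, 0, 4, 5, 1, 10, 8, 9, 3]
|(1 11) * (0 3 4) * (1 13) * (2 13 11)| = |(0 3 4)(1 2 13)| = 3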